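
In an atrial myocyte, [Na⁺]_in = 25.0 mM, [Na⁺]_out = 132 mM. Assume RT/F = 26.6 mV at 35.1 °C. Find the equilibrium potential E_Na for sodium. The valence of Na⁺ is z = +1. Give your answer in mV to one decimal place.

44.3 mV

E = (26.6/z) · ln([Na⁺]_out/[Na⁺]_in) with z = +1.
= (26.6/1) · ln(132/25.0) = 26.60 · ln(5.28)
= 26.60 · (1.6639) = 44.26 mV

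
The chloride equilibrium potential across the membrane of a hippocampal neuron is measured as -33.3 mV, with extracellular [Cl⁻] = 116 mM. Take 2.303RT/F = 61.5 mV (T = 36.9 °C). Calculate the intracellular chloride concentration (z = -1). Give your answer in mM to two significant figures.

33 mM

Nernst: E = (61.5/-1) · log₁₀([out]/[in]), so log₁₀([out]/[in]) = -33.3 × -1 / 61.5 = 0.5415.
[out]/[in] = 10^(0.5415) = 3.479.
[in] = 116 / 3.479 = 33.34 mM.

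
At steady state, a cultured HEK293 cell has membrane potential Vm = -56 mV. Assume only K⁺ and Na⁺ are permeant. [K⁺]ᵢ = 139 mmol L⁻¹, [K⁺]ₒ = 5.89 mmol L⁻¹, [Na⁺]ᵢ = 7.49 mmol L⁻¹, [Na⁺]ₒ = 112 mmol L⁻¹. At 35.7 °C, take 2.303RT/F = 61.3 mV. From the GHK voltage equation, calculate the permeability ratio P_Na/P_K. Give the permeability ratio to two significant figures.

0.10

Let α = P_Na/P_K. GHK: Vm = 61.3·log₁₀[(Kₒ + α·Naₒ)/(Kᵢ + α·Naᵢ)].
10^(Vm/61.3) = 10^(-56.0/61.3) = 0.12203
So 0.12203·(Kᵢ + α·Naᵢ) = Kₒ + α·Naₒ → α = (0.12203·139.0 − 5.89) / (112.0 − 0.12203·7.49)
α = (16.96 − 5.89) / (112.0 − 0.914) = 11.07/111.1 = 0.09967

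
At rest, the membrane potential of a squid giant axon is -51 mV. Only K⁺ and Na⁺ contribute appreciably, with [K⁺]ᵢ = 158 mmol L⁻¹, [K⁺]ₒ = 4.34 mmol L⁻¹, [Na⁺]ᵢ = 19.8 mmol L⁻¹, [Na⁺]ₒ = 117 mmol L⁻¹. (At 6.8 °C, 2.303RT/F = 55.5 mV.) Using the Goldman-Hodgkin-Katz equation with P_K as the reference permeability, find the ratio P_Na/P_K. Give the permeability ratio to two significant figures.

0.13

Let α = P_Na/P_K. GHK: Vm = 55.5·log₁₀[(Kₒ + α·Naₒ)/(Kᵢ + α·Naᵢ)].
10^(Vm/55.5) = 10^(-51.0/55.5) = 0.12053
So 0.12053·(Kᵢ + α·Naᵢ) = Kₒ + α·Naₒ → α = (0.12053·158.0 − 4.34) / (117.0 − 0.12053·19.8)
α = (19.04 − 4.34) / (117.0 − 2.386) = 14.7/114.6 = 0.1283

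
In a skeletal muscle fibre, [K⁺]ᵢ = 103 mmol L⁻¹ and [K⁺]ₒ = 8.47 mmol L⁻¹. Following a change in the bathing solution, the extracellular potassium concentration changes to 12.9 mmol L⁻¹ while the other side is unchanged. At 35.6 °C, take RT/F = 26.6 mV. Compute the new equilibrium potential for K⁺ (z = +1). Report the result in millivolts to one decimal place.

After the shift: [K⁺]_out = 12.9, [K⁺]_in = 103 mmol L⁻¹.
E_new = (26.6/1)·ln(12.9/103) = 26.60 · (-2.0775) = -55.26 mV

-55.3 mV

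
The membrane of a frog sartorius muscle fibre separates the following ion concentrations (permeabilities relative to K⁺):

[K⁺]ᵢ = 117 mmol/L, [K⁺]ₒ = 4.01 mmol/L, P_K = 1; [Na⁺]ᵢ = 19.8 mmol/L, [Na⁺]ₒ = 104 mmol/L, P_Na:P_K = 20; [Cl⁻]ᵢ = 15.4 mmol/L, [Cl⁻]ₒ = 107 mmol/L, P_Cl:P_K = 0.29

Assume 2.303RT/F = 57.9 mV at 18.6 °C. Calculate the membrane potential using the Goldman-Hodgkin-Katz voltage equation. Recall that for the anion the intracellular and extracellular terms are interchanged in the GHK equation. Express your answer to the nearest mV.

Vm = 57.9 · log₁₀[(Σ P·[cation]ₒ + Σ P·[anion]ᵢ) / (Σ P·[cation]ᵢ + Σ P·[anion]ₒ)]
Numerator = 1×4.01 + 20×104 + 0.29×15.4 = 2088
Denominator = 1×117 + 20×19.8 + 0.29×107 = 544
Vm = 57.9 · log₁₀(3.8389) = 57.9 × (0.5842) = 33.83 mV

34 mV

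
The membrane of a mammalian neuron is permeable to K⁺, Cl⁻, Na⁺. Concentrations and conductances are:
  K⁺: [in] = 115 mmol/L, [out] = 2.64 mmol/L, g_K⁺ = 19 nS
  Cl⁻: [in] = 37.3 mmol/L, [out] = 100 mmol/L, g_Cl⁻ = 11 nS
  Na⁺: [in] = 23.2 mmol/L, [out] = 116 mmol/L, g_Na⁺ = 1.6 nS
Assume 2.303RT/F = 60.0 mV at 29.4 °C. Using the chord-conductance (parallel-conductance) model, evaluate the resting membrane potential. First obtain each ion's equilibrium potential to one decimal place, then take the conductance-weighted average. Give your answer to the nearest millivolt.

E_K⁺ = (60.0/1)·log₁₀(2.64/115) = -98.3 mV
E_Cl⁻ = (60.0/-1)·log₁₀(100/37.3) = -25.7 mV
E_Na⁺ = (60.0/1)·log₁₀(116/23.2) = 41.9 mV
Vm = (Σ gᵢEᵢ)/(Σ gᵢ) = (19·-98.3 + 11·-25.7 + 1.6·41.9) / (19 + 11 + 1.6)
= -2083.36 / 31.6 = -65.93 mV

-66 mV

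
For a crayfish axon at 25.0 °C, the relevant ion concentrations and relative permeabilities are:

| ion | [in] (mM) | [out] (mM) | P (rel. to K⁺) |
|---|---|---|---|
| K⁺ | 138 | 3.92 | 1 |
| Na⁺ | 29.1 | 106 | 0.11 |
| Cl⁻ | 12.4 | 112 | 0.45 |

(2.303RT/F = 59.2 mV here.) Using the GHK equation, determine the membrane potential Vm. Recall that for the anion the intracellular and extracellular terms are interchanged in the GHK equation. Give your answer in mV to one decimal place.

Vm = 59.2 · log₁₀[(Σ P·[cation]ₒ + Σ P·[anion]ᵢ) / (Σ P·[cation]ᵢ + Σ P·[anion]ₒ)]
Numerator = 1×3.92 + 0.11×106 + 0.45×12.4 = 21.16
Denominator = 1×138 + 0.11×29.1 + 0.45×112 = 191.6
Vm = 59.2 · log₁₀(0.11044) = 59.2 × (-0.9569) = -56.65 mV

-56.6 mV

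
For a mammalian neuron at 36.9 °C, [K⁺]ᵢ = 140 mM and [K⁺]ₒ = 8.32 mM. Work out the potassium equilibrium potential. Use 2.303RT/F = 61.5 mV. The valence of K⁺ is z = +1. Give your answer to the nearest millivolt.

-75 mV

E = (61.5/z) · log₁₀([K⁺]_out/[K⁺]_in) with z = +1.
= (61.5/1) · log₁₀(8.32/140) = 61.50 · log₁₀(0.05943)
= 61.50 · (-1.2260) = -75.40 mV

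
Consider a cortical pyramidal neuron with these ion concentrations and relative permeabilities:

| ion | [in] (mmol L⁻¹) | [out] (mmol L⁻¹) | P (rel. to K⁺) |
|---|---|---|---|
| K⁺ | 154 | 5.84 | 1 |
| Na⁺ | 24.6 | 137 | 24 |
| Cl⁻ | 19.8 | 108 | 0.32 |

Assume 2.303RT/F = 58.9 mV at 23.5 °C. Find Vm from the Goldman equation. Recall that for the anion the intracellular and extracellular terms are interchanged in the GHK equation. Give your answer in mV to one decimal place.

36.9 mV

Vm = 58.9 · log₁₀[(Σ P·[cation]ₒ + Σ P·[anion]ᵢ) / (Σ P·[cation]ᵢ + Σ P·[anion]ₒ)]
Numerator = 1×5.84 + 24×137 + 0.32×19.8 = 3300
Denominator = 1×154 + 24×24.6 + 0.32×108 = 779
Vm = 58.9 · log₁₀(4.2366) = 58.9 × (0.6270) = 36.93 mV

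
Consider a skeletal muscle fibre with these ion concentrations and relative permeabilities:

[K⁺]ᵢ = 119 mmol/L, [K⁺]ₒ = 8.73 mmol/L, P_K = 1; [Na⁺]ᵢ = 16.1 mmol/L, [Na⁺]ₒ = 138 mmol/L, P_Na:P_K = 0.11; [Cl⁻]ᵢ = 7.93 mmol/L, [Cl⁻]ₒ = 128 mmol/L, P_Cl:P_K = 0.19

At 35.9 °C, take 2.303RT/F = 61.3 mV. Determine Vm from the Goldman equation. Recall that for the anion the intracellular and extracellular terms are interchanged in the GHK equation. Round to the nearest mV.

-46 mV

Vm = 61.3 · log₁₀[(Σ P·[cation]ₒ + Σ P·[anion]ᵢ) / (Σ P·[cation]ᵢ + Σ P·[anion]ₒ)]
Numerator = 1×8.73 + 0.11×138 + 0.19×7.93 = 25.42
Denominator = 1×119 + 0.11×16.1 + 0.19×128 = 145.1
Vm = 61.3 · log₁₀(0.17518) = 61.3 × (-0.7565) = -46.37 mV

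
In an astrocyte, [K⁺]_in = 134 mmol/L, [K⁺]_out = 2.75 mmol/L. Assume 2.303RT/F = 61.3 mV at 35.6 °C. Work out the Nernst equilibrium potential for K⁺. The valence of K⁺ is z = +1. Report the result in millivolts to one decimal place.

E = (61.3/z) · log₁₀([K⁺]_out/[K⁺]_in) with z = +1.
= (61.3/1) · log₁₀(2.75/134) = 61.30 · log₁₀(0.02052)
= 61.30 · (-1.6878) = -103.46 mV

-103.5 mV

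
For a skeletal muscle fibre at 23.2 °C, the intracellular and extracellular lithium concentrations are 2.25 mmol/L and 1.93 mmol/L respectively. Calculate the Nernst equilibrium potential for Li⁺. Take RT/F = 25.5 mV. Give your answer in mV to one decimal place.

-3.9 mV

E = (25.5/z) · ln([Li⁺]_out/[Li⁺]_in) with z = +1.
= (25.5/1) · ln(1.93/2.25) = 25.50 · ln(0.8578)
= 25.50 · (-0.1534) = -3.91 mV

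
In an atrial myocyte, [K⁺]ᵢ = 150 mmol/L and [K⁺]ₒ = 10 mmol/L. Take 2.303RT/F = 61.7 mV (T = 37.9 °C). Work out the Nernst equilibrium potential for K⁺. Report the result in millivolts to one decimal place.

E = (61.7/z) · log₁₀([K⁺]_out/[K⁺]_in) with z = +1.
= (61.7/1) · log₁₀(10/150) = 61.70 · log₁₀(0.06667)
= 61.70 · (-1.1761) = -72.56 mV

-72.6 mV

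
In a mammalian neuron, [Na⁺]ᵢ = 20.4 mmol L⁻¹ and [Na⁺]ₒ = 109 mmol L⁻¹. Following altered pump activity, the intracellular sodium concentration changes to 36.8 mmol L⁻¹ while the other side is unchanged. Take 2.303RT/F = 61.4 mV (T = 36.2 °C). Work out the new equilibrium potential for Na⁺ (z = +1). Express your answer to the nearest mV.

29 mV

After the shift: [Na⁺]_out = 109, [Na⁺]_in = 36.8 mmol L⁻¹.
E_new = (61.4/1)·log₁₀(109/36.8) = 61.40 · (0.4716) = 28.95 mV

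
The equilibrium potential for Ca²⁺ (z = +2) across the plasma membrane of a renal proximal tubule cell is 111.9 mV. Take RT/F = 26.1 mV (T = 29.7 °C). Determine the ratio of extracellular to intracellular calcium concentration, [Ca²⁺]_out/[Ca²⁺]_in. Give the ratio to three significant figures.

5300

ln([out]/[in]) = E·z/(26.1) = 111.9 × 2 / 26.1 = 8.5747
[out]/[in] = e^(8.5747) = 5296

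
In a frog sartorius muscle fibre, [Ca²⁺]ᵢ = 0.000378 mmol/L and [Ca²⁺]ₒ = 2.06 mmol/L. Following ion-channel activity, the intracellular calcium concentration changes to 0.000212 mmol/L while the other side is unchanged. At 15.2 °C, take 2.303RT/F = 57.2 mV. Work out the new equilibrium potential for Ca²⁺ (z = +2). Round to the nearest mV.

After the shift: [Ca²⁺]_out = 2.06, [Ca²⁺]_in = 0.000212 mmol/L.
E_new = (57.2/2)·log₁₀(2.06/0.000212) = 28.60 · (3.9875) = 114.04 mV

114 mV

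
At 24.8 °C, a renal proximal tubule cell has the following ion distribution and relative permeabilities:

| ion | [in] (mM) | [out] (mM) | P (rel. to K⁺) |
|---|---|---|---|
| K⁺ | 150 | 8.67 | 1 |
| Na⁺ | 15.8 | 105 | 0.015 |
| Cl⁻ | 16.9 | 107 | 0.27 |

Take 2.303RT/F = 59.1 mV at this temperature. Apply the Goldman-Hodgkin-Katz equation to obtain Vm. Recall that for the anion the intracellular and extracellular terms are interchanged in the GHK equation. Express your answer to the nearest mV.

Vm = 59.1 · log₁₀[(Σ P·[cation]ₒ + Σ P·[anion]ᵢ) / (Σ P·[cation]ᵢ + Σ P·[anion]ₒ)]
Numerator = 1×8.67 + 0.015×105 + 0.27×16.9 = 14.81
Denominator = 1×150 + 0.015×15.8 + 0.27×107 = 179.1
Vm = 59.1 · log₁₀(0.082668) = 59.1 × (-1.0827) = -63.99 mV

-64 mV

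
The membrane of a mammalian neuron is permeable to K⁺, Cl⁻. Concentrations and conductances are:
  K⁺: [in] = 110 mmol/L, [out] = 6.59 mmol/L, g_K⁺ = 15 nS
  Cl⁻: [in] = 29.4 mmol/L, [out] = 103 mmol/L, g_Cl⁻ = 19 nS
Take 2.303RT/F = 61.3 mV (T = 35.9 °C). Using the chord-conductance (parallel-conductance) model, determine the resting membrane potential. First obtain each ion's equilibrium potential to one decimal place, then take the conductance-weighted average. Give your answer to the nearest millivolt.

E_K⁺ = (61.3/1)·log₁₀(6.59/110) = -74.9 mV
E_Cl⁻ = (61.3/-1)·log₁₀(103/29.4) = -33.4 mV
Vm = (Σ gᵢEᵢ)/(Σ gᵢ) = (15·-74.9 + 19·-33.4) / (15 + 19)
= -1758.10 / 34 = -51.71 mV

-52 mV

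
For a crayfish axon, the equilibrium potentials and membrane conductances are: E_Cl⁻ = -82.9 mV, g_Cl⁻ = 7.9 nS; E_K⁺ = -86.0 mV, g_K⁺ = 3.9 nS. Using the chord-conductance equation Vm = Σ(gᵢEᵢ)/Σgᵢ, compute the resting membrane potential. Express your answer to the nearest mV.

-84 mV

Σ gᵢEᵢ = 7.9·(-82.9) + 3.9·(-86.0) = -990.31
Σ gᵢ = 7.9 + 3.9 = 11.8
Vm = -990.31 / 11.8 = -83.92 mV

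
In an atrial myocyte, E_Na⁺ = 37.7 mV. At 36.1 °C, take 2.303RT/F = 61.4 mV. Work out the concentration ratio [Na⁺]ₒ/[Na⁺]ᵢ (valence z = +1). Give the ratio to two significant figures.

log₁₀([out]/[in]) = E·z/(61.4) = 37.7 × 1 / 61.4 = 0.6140
[out]/[in] = 10^(0.6140) = 4.112

4.1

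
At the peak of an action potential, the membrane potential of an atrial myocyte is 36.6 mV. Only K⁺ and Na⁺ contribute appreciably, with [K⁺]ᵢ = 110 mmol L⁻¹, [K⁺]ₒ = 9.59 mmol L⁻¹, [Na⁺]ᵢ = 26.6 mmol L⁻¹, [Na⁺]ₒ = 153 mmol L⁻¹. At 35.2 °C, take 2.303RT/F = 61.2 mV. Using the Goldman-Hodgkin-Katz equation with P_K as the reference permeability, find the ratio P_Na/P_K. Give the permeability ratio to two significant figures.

9.0

Let α = P_Na/P_K. GHK: Vm = 61.2·log₁₀[(Kₒ + α·Naₒ)/(Kᵢ + α·Naᵢ)].
10^(Vm/61.2) = 10^(36.6/61.2) = 3.9631
So 3.9631·(Kᵢ + α·Naᵢ) = Kₒ + α·Naₒ → α = (3.9631·110.0 − 9.59) / (153.0 − 3.9631·26.6)
α = (435.9 − 9.59) / (153.0 − 105.4) = 426.4/47.58 = 8.961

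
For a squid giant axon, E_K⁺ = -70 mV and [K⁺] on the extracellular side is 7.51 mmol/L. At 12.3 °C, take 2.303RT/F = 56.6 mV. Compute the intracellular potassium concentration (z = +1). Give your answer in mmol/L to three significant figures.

130 mmol/L

Nernst: E = (56.6/1) · log₁₀([out]/[in]), so log₁₀([out]/[in]) = -70.0 × 1 / 56.6 = -1.2367.
[out]/[in] = 10^(-1.2367) = 0.05798.
[in] = 7.51 / 0.05798 = 129.5 mmol/L.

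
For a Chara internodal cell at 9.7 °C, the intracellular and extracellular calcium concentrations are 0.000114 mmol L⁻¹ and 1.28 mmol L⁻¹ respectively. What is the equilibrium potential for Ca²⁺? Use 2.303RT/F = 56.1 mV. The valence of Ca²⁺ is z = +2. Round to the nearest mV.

E = (56.1/z) · log₁₀([Ca²⁺]_out/[Ca²⁺]_in) with z = +2.
= (56.1/2) · log₁₀(1.28/0.000114) = 28.05 · log₁₀(1.123e+04)
= 28.05 · (4.0503) = 113.61 mV

114 mV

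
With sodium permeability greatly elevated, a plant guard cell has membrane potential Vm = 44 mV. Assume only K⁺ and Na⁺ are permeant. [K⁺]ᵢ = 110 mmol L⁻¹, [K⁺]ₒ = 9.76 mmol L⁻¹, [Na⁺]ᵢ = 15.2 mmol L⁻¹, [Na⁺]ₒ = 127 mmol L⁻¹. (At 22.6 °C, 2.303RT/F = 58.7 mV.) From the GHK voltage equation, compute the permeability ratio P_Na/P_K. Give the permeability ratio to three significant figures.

Let α = P_Na/P_K. GHK: Vm = 58.7·log₁₀[(Kₒ + α·Naₒ)/(Kᵢ + α·Naᵢ)].
10^(Vm/58.7) = 10^(44.0/58.7) = 5.6179
So 5.6179·(Kᵢ + α·Naᵢ) = Kₒ + α·Naₒ → α = (5.6179·110.0 − 9.76) / (127.0 − 5.6179·15.2)
α = (618 − 9.76) / (127.0 − 85.39) = 608.2/41.61 = 14.62

14.6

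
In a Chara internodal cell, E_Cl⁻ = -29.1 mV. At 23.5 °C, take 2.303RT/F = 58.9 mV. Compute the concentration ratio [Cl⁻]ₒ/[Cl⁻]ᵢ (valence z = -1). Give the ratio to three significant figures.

log₁₀([out]/[in]) = E·z/(58.9) = -29.1 × -1 / 58.9 = 0.4941
[out]/[in] = 10^(0.4941) = 3.119

3.12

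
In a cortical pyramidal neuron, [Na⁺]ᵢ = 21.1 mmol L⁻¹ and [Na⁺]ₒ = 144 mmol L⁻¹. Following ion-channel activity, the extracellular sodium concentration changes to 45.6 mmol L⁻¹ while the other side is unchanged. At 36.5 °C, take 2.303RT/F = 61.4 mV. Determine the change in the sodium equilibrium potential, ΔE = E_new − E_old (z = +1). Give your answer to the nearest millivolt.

-31 mV

E_old = (61.4/1)·log₁₀(144/21.1) = 51.21 mV
E_new = (61.4/1)·log₁₀(45.6/21.1) = 20.55 mV
ΔE = 20.55 − (51.21) = -30.66 mV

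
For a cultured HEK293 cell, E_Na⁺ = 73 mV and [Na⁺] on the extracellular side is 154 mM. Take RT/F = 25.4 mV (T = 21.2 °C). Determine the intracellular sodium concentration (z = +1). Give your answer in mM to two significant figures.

8.7 mM

Nernst: E = (25.4/1) · ln([out]/[in]), so ln([out]/[in]) = 73.0 × 1 / 25.4 = 2.8740.
[out]/[in] = e^(2.8740) = 17.71.
[in] = 154 / 17.71 = 8.697 mM.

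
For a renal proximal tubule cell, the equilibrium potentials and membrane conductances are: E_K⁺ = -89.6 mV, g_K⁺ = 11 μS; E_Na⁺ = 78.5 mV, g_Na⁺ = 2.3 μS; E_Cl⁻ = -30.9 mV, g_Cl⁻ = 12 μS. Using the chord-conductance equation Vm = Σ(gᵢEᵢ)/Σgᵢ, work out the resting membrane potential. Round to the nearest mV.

-46 mV

Σ gᵢEᵢ = 11·(-89.6) + 2.3·(78.5) + 12·(-30.9) = -1175.85
Σ gᵢ = 11 + 2.3 + 12 = 25.3
Vm = -1175.85 / 25.3 = -46.48 mV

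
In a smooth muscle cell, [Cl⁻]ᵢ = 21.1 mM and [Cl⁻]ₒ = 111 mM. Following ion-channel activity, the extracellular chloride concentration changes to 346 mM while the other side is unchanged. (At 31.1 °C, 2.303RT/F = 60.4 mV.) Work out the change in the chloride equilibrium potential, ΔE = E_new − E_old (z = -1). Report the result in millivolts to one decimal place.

-29.8 mV

E_old = (60.4/-1)·log₁₀(111/21.1) = -43.55 mV
E_new = (60.4/-1)·log₁₀(346/21.1) = -73.37 mV
ΔE = -73.37 − (-43.55) = -29.82 mV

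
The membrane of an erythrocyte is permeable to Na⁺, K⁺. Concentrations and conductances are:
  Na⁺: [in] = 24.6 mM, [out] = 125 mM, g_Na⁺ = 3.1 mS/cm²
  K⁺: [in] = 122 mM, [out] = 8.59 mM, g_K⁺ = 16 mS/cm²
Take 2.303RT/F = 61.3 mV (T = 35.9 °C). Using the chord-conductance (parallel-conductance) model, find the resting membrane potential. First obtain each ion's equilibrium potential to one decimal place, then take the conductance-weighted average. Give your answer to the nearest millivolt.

-52 mV

E_Na⁺ = (61.3/1)·log₁₀(125/24.6) = 43.3 mV
E_K⁺ = (61.3/1)·log₁₀(8.59/122) = -70.6 mV
Vm = (Σ gᵢEᵢ)/(Σ gᵢ) = (3.1·43.3 + 16·-70.6) / (3.1 + 16)
= -995.37 / 19.1 = -52.11 mV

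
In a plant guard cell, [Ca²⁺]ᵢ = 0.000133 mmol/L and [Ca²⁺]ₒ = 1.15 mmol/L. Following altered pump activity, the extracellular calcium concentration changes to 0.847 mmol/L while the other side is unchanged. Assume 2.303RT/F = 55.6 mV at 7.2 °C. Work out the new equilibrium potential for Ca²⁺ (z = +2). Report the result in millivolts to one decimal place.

105.8 mV

After the shift: [Ca²⁺]_out = 0.847, [Ca²⁺]_in = 0.000133 mmol/L.
E_new = (55.6/2)·log₁₀(0.847/0.000133) = 27.80 · (3.8040) = 105.75 mV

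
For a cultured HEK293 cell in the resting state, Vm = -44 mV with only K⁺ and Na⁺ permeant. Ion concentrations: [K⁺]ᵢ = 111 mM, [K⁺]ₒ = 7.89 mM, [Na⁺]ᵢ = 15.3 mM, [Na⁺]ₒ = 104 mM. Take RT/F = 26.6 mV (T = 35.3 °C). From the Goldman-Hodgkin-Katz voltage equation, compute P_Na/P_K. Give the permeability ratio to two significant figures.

0.13

Let α = P_Na/P_K. GHK: Vm = 26.6·ln[(Kₒ + α·Naₒ)/(Kᵢ + α·Naᵢ)].
e^(Vm/26.6) = e^(-44.0/26.6) = 0.19126
So 0.19126·(Kᵢ + α·Naᵢ) = Kₒ + α·Naₒ → α = (0.19126·111.0 − 7.89) / (104.0 − 0.19126·15.3)
α = (21.23 − 7.89) / (104.0 − 2.926) = 13.34/101.1 = 0.132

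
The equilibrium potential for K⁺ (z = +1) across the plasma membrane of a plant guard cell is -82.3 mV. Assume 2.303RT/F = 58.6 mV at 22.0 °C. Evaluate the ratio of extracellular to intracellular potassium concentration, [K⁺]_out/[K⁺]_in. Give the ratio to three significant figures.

0.0394

log₁₀([out]/[in]) = E·z/(58.6) = -82.3 × 1 / 58.6 = -1.4044
[out]/[in] = 10^(-1.4044) = 0.03941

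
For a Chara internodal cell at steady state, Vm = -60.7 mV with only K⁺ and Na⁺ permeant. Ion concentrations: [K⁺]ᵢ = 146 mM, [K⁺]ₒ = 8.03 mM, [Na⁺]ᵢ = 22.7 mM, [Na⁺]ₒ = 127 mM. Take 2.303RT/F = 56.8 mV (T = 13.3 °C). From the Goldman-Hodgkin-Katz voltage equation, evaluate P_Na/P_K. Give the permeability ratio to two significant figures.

0.035

Let α = P_Na/P_K. GHK: Vm = 56.8·log₁₀[(Kₒ + α·Naₒ)/(Kᵢ + α·Naᵢ)].
10^(Vm/56.8) = 10^(-60.7/56.8) = 0.085376
So 0.085376·(Kᵢ + α·Naᵢ) = Kₒ + α·Naₒ → α = (0.085376·146.0 − 8.03) / (127.0 − 0.085376·22.7)
α = (12.46 − 8.03) / (127.0 − 1.938) = 4.435/125.1 = 0.03546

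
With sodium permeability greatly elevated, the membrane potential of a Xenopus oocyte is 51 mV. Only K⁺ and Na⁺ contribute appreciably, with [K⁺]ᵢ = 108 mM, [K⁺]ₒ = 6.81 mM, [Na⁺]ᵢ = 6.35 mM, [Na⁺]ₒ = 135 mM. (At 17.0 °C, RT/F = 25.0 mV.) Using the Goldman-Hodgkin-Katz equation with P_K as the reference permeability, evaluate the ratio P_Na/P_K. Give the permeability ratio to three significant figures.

9.56

Let α = P_Na/P_K. GHK: Vm = 25.0·ln[(Kₒ + α·Naₒ)/(Kᵢ + α·Naᵢ)].
e^(Vm/25.0) = e^(51.0/25.0) = 7.6906
So 7.6906·(Kᵢ + α·Naᵢ) = Kₒ + α·Naₒ → α = (7.6906·108.0 − 6.81) / (135.0 − 7.6906·6.35)
α = (830.6 − 6.81) / (135.0 − 48.84) = 823.8/86.16 = 9.56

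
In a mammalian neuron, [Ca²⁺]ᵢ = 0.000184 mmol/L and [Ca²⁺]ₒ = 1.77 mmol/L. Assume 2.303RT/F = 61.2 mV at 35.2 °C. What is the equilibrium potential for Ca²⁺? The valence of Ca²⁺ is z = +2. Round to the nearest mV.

122 mV

E = (61.2/z) · log₁₀([Ca²⁺]_out/[Ca²⁺]_in) with z = +2.
= (61.2/2) · log₁₀(1.77/0.000184) = 30.60 · log₁₀(9620)
= 30.60 · (3.9832) = 121.88 mV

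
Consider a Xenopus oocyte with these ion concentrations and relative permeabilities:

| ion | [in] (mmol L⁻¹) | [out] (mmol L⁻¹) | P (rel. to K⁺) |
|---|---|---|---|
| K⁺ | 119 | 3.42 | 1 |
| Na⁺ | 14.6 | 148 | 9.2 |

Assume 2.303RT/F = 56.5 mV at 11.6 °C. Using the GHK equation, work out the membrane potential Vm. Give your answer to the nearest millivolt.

41 mV

Vm = 56.5 · log₁₀[(Σ P·[cation]ₒ + Σ P·[anion]ᵢ) / (Σ P·[cation]ᵢ + Σ P·[anion]ₒ)]
Numerator = 1×3.42 + 9.2×148 = 1365
Denominator = 1×119 + 9.2×14.6 = 253.3
Vm = 56.5 · log₁₀(5.3885) = 56.5 × (0.7315) = 41.33 mV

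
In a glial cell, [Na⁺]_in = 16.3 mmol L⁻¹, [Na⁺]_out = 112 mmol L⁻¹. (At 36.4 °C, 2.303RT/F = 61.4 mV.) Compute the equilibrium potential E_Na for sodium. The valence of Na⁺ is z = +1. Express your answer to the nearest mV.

E = (61.4/z) · log₁₀([Na⁺]_out/[Na⁺]_in) with z = +1.
= (61.4/1) · log₁₀(112/16.3) = 61.40 · log₁₀(6.871)
= 61.40 · (0.8370) = 51.39 mV

51 mV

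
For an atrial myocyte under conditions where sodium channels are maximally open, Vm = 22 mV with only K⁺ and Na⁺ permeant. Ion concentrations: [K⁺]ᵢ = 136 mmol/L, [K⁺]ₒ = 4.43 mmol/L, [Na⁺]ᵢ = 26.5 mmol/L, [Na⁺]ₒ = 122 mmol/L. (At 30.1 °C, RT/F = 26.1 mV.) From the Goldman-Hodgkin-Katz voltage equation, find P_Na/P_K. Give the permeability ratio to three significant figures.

Let α = P_Na/P_K. GHK: Vm = 26.1·ln[(Kₒ + α·Naₒ)/(Kᵢ + α·Naᵢ)].
e^(Vm/26.1) = e^(22.0/26.1) = 2.3231
So 2.3231·(Kᵢ + α·Naᵢ) = Kₒ + α·Naₒ → α = (2.3231·136.0 − 4.43) / (122.0 − 2.3231·26.5)
α = (315.9 − 4.43) / (122.0 − 61.56) = 311.5/60.44 = 5.154

5.15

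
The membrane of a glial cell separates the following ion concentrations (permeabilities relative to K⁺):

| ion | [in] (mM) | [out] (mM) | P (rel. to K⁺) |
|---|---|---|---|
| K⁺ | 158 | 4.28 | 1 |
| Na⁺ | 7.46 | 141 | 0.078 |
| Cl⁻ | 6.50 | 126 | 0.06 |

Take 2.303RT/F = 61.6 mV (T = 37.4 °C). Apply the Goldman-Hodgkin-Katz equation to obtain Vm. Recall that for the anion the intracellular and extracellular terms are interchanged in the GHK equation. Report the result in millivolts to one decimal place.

Vm = 61.6 · log₁₀[(Σ P·[cation]ₒ + Σ P·[anion]ᵢ) / (Σ P·[cation]ᵢ + Σ P·[anion]ₒ)]
Numerator = 1×4.28 + 0.078×141 + 0.06×6.50 = 15.67
Denominator = 1×158 + 0.078×7.46 + 0.06×126 = 166.1
Vm = 61.6 · log₁₀(0.094305) = 61.6 × (-1.0255) = -63.17 mV

-63.2 mV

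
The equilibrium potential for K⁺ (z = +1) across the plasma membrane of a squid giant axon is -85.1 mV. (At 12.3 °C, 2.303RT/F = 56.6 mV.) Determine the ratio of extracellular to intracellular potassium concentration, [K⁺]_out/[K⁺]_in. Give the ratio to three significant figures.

0.0314

log₁₀([out]/[in]) = E·z/(56.6) = -85.1 × 1 / 56.6 = -1.5035
[out]/[in] = 10^(-1.5035) = 0.03137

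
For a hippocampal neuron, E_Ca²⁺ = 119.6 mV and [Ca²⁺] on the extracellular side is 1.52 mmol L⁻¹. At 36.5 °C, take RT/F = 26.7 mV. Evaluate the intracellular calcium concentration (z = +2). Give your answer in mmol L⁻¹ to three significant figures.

0.000195 mmol L⁻¹

Nernst: E = (26.7/2) · ln([out]/[in]), so ln([out]/[in]) = 119.6 × 2 / 26.7 = 8.9588.
[out]/[in] = e^(8.9588) = 7776.
[in] = 1.52 / 7776 = 0.0001955 mmol L⁻¹.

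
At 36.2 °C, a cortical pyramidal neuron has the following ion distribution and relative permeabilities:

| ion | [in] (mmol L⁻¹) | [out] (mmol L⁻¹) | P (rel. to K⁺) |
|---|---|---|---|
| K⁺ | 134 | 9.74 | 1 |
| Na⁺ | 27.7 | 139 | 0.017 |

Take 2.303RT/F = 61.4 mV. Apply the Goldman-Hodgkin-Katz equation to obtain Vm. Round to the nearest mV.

Vm = 61.4 · log₁₀[(Σ P·[cation]ₒ + Σ P·[anion]ᵢ) / (Σ P·[cation]ᵢ + Σ P·[anion]ₒ)]
Numerator = 1×9.74 + 0.017×139 = 12.1
Denominator = 1×134 + 0.017×27.7 = 134.5
Vm = 61.4 · log₁₀(0.090005) = 61.4 × (-1.0457) = -64.21 mV

-64 mV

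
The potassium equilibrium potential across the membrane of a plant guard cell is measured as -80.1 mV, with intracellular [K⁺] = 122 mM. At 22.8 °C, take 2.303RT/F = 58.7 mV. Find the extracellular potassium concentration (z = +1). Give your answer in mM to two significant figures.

5.3 mM

Nernst: E = (58.7/1) · log₁₀([out]/[in]), so log₁₀([out]/[in]) = -80.1 × 1 / 58.7 = -1.3646.
[out]/[in] = 10^(-1.3646) = 0.0432.
[out] = 0.0432 × 122 = 5.27 mM.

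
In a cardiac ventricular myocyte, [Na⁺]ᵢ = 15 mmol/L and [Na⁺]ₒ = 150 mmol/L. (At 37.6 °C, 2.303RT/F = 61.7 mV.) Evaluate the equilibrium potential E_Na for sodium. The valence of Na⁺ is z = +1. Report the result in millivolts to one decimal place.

61.7 mV

E = (61.7/z) · log₁₀([Na⁺]_out/[Na⁺]_in) with z = +1.
= (61.7/1) · log₁₀(150/15) = 61.70 · log₁₀(10)
= 61.70 · (1.0000) = 61.70 mV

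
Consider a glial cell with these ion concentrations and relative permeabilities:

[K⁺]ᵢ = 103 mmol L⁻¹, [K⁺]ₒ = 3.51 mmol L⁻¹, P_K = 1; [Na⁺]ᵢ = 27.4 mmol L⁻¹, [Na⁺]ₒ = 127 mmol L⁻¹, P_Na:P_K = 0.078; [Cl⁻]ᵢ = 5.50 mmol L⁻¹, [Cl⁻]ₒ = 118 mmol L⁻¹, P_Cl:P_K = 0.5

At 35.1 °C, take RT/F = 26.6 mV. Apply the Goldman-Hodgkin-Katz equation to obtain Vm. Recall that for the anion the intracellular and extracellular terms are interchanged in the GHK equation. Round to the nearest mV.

Vm = 26.6 · ln[(Σ P·[cation]ₒ + Σ P·[anion]ᵢ) / (Σ P·[cation]ᵢ + Σ P·[anion]ₒ)]
Numerator = 1×3.51 + 0.078×127 + 0.5×5.50 = 16.17
Denominator = 1×103 + 0.078×27.4 + 0.5×118 = 164.1
Vm = 26.6 · ln(0.098491) = 26.6 × (-2.3178) = -61.65 mV

-62 mV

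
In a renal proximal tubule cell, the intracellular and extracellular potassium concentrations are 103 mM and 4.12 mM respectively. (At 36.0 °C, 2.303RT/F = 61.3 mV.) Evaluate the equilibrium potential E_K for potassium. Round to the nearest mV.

-86 mV

E = (61.3/z) · log₁₀([K⁺]_out/[K⁺]_in) with z = +1.
= (61.3/1) · log₁₀(4.12/103) = 61.30 · log₁₀(0.04)
= 61.30 · (-1.3979) = -85.69 mV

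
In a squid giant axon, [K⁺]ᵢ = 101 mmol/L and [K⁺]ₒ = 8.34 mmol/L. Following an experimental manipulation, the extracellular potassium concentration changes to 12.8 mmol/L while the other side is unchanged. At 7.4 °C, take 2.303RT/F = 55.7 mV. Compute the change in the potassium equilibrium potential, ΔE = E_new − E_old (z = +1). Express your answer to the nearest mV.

10 mV

E_old = (55.7/1)·log₁₀(8.34/101) = -60.33 mV
E_new = (55.7/1)·log₁₀(12.8/101) = -49.97 mV
ΔE = -49.97 − (-60.33) = 10.36 mV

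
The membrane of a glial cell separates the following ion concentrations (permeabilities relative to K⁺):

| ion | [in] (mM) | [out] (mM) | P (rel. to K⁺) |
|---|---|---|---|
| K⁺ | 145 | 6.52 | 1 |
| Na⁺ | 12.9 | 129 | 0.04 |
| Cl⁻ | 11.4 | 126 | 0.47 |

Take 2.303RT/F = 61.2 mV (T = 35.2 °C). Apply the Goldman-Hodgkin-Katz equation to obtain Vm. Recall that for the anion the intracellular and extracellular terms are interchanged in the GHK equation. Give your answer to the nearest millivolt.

-66 mV

Vm = 61.2 · log₁₀[(Σ P·[cation]ₒ + Σ P·[anion]ᵢ) / (Σ P·[cation]ᵢ + Σ P·[anion]ₒ)]
Numerator = 1×6.52 + 0.04×129 + 0.47×11.4 = 17.04
Denominator = 1×145 + 0.04×12.9 + 0.47×126 = 204.7
Vm = 61.2 · log₁₀(0.083219) = 61.2 × (-1.0798) = -66.08 mV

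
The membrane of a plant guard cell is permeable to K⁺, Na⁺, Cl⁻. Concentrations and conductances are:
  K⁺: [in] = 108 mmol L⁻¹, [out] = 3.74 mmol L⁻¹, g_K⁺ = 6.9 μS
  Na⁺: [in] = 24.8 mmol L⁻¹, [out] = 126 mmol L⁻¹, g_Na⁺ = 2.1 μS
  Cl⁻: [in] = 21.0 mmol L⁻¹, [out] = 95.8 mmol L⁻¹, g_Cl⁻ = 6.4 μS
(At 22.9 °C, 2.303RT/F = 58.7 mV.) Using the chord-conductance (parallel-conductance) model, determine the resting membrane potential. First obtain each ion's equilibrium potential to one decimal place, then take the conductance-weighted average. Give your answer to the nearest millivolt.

E_K⁺ = (58.7/1)·log₁₀(3.74/108) = -85.7 mV
E_Na⁺ = (58.7/1)·log₁₀(126/24.8) = 41.4 mV
E_Cl⁻ = (58.7/-1)·log₁₀(95.8/21.0) = -38.7 mV
Vm = (Σ gᵢEᵢ)/(Σ gᵢ) = (6.9·-85.7 + 2.1·41.4 + 6.4·-38.7) / (6.9 + 2.1 + 6.4)
= -752.07 / 15.4 = -48.84 mV

-49 mV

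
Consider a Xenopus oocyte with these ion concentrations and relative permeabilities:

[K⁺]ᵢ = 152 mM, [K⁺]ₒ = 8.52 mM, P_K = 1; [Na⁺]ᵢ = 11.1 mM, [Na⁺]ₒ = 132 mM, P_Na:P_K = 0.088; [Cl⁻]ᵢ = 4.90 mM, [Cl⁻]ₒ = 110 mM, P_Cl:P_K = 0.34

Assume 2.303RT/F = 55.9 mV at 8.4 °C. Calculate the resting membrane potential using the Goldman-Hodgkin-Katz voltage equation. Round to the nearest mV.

-53 mV

Vm = 55.9 · log₁₀[(Σ P·[cation]ₒ + Σ P·[anion]ᵢ) / (Σ P·[cation]ᵢ + Σ P·[anion]ₒ)]
Numerator = 1×8.52 + 0.088×132 + 0.34×4.90 = 21.8
Denominator = 1×152 + 0.088×11.1 + 0.34×110 = 190.4
Vm = 55.9 · log₁₀(0.11452) = 55.9 × (-0.9411) = -52.61 mV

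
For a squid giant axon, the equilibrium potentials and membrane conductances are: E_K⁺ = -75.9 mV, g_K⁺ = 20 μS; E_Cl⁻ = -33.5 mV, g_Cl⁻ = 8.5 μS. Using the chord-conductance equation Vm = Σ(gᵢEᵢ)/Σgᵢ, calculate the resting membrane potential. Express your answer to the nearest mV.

-63 mV

Σ gᵢEᵢ = 20·(-75.9) + 8.5·(-33.5) = -1802.75
Σ gᵢ = 20 + 8.5 = 28.5
Vm = -1802.75 / 28.5 = -63.25 mV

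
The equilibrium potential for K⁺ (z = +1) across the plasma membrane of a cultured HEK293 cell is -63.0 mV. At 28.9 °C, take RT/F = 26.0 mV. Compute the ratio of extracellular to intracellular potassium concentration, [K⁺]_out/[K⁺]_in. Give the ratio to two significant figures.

ln([out]/[in]) = E·z/(26.0) = -63.0 × 1 / 26.0 = -2.4231
[out]/[in] = e^(-2.4231) = 0.08865

0.089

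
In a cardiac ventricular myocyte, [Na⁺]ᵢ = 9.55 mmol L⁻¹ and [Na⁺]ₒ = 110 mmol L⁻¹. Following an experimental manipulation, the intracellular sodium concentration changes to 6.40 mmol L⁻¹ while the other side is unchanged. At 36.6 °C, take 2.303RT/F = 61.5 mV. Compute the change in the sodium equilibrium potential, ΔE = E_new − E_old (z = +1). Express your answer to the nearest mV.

E_old = (61.5/1)·log₁₀(110/9.55) = 65.28 mV
E_new = (61.5/1)·log₁₀(110/6.40) = 75.97 mV
ΔE = 75.97 − (65.28) = 10.69 mV

11 mV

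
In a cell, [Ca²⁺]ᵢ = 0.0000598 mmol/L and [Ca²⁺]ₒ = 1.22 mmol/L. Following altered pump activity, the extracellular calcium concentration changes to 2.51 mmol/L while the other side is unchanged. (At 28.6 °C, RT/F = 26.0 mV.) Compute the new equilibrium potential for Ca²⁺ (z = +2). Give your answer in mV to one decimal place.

After the shift: [Ca²⁺]_out = 2.51, [Ca²⁺]_in = 0.0000598 mmol/L.
E_new = (26.0/2)·ln(2.51/0.0000598) = 13.00 · (10.6448) = 138.38 mV

138.4 mV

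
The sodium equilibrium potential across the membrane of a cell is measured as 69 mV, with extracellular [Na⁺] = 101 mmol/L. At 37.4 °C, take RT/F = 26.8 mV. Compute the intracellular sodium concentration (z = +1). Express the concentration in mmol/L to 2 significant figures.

Nernst: E = (26.8/1) · ln([out]/[in]), so ln([out]/[in]) = 69.0 × 1 / 26.8 = 2.5746.
[out]/[in] = e^(2.5746) = 13.13.
[in] = 101 / 13.13 = 7.694 mmol/L.

7.7 mmol/L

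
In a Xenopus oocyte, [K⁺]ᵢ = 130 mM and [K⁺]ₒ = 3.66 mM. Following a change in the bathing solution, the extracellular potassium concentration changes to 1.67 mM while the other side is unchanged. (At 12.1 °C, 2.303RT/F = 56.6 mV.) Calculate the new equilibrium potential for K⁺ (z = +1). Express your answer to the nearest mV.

After the shift: [K⁺]_out = 1.67, [K⁺]_in = 130 mM.
E_new = (56.6/1)·log₁₀(1.67/130) = 56.60 · (-1.8912) = -107.04 mV

-107 mV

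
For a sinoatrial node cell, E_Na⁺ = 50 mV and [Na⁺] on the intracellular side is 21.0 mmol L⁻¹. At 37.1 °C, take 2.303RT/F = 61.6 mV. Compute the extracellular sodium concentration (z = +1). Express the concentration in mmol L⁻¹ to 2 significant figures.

140 mmol L⁻¹

Nernst: E = (61.6/1) · log₁₀([out]/[in]), so log₁₀([out]/[in]) = 50.0 × 1 / 61.6 = 0.8117.
[out]/[in] = 10^(0.8117) = 6.482.
[out] = 6.482 × 21.0 = 136.1 mmol L⁻¹.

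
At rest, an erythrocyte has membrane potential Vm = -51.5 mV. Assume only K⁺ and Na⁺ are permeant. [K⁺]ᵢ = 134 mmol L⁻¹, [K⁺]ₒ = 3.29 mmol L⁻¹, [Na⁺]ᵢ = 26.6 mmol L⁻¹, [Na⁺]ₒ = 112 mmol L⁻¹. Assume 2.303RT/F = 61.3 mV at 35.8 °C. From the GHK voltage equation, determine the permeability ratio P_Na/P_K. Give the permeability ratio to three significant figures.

Let α = P_Na/P_K. GHK: Vm = 61.3·log₁₀[(Kₒ + α·Naₒ)/(Kᵢ + α·Naᵢ)].
10^(Vm/61.3) = 10^(-51.5/61.3) = 0.1445
So 0.1445·(Kᵢ + α·Naᵢ) = Kₒ + α·Naₒ → α = (0.1445·134.0 − 3.29) / (112.0 − 0.1445·26.6)
α = (19.36 − 3.29) / (112.0 − 3.844) = 16.07/108.2 = 0.1486

0.149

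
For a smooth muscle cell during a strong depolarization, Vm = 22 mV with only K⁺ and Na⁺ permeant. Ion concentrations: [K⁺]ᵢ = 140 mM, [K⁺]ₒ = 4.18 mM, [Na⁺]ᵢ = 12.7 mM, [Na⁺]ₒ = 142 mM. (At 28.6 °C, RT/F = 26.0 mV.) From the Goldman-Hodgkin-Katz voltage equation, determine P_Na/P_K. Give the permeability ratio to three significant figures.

Let α = P_Na/P_K. GHK: Vm = 26.0·ln[(Kₒ + α·Naₒ)/(Kᵢ + α·Naᵢ)].
e^(Vm/26.0) = e^(22.0/26.0) = 2.3307
So 2.3307·(Kᵢ + α·Naᵢ) = Kₒ + α·Naₒ → α = (2.3307·140.0 − 4.18) / (142.0 − 2.3307·12.7)
α = (326.3 − 4.18) / (142.0 − 29.6) = 322.1/112.4 = 2.866

2.87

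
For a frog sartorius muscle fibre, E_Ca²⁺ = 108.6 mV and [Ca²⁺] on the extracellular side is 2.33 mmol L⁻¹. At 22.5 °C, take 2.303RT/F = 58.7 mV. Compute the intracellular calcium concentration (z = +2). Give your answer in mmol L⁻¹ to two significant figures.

0.00046 mmol L⁻¹

Nernst: E = (58.7/2) · log₁₀([out]/[in]), so log₁₀([out]/[in]) = 108.6 × 2 / 58.7 = 3.7002.
[out]/[in] = 10^(3.7002) = 5014.
[in] = 2.33 / 5014 = 0.0004647 mmol L⁻¹.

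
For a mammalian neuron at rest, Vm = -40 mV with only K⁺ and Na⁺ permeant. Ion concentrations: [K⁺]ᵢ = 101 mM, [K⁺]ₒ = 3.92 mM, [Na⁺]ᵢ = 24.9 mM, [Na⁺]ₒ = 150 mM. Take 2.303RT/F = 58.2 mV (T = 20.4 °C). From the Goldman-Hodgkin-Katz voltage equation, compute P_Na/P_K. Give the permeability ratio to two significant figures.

Let α = P_Na/P_K. GHK: Vm = 58.2·log₁₀[(Kₒ + α·Naₒ)/(Kᵢ + α·Naᵢ)].
10^(Vm/58.2) = 10^(-40.0/58.2) = 0.20545
So 0.20545·(Kᵢ + α·Naᵢ) = Kₒ + α·Naₒ → α = (0.20545·101.0 − 3.92) / (150.0 − 0.20545·24.9)
α = (20.75 − 3.92) / (150.0 − 5.116) = 16.83/144.9 = 0.1162

0.12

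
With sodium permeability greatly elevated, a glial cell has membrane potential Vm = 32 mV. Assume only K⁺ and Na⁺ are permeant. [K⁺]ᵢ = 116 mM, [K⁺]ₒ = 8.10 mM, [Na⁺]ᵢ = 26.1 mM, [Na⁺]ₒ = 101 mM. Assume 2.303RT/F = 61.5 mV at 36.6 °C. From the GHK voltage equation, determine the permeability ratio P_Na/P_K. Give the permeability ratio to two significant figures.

26

Let α = P_Na/P_K. GHK: Vm = 61.5·log₁₀[(Kₒ + α·Naₒ)/(Kᵢ + α·Naᵢ)].
10^(Vm/61.5) = 10^(32.0/61.5) = 3.3138
So 3.3138·(Kᵢ + α·Naᵢ) = Kₒ + α·Naₒ → α = (3.3138·116.0 − 8.1) / (101.0 − 3.3138·26.1)
α = (384.4 − 8.1) / (101.0 − 86.49) = 376.3/14.51 = 25.93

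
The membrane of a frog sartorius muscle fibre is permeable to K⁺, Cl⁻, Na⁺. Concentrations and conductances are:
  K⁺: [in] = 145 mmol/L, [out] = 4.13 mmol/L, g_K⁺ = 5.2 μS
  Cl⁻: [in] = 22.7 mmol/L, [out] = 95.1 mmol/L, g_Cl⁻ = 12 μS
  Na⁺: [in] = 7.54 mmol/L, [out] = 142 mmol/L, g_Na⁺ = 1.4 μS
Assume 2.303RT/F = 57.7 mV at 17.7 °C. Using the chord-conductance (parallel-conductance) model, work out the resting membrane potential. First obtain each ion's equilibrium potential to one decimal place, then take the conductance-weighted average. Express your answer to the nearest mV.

E_K⁺ = (57.7/1)·log₁₀(4.13/145) = -89.2 mV
E_Cl⁻ = (57.7/-1)·log₁₀(95.1/22.7) = -35.9 mV
E_Na⁺ = (57.7/1)·log₁₀(142/7.54) = 73.6 mV
Vm = (Σ gᵢEᵢ)/(Σ gᵢ) = (5.2·-89.2 + 12·-35.9 + 1.4·73.6) / (5.2 + 12 + 1.4)
= -791.60 / 18.6 = -42.56 mV

-43 mV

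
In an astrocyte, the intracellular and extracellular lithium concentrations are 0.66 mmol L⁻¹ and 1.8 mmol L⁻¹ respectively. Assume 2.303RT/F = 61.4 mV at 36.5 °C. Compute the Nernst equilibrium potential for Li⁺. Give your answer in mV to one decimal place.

E = (61.4/z) · log₁₀([Li⁺]_out/[Li⁺]_in) with z = +1.
= (61.4/1) · log₁₀(1.8/0.66) = 61.40 · log₁₀(2.727)
= 61.40 · (0.4357) = 26.75 mV

26.8 mV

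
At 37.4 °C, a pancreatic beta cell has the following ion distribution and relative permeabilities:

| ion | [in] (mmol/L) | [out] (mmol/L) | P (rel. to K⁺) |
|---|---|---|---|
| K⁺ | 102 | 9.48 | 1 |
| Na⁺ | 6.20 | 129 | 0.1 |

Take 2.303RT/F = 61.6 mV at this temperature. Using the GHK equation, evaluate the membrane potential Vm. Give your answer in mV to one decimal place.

Vm = 61.6 · log₁₀[(Σ P·[cation]ₒ + Σ P·[anion]ᵢ) / (Σ P·[cation]ᵢ + Σ P·[anion]ₒ)]
Numerator = 1×9.48 + 0.1×129 = 22.38
Denominator = 1×102 + 0.1×6.20 = 102.6
Vm = 61.6 · log₁₀(0.21809) = 61.6 × (-0.6614) = -40.74 mV

-40.7 mV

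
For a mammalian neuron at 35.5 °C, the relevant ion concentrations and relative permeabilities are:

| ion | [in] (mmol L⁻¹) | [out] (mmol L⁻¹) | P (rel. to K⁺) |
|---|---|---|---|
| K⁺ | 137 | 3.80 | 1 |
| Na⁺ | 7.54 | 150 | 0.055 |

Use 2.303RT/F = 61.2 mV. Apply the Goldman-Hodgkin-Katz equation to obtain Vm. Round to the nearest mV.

Vm = 61.2 · log₁₀[(Σ P·[cation]ₒ + Σ P·[anion]ᵢ) / (Σ P·[cation]ᵢ + Σ P·[anion]ₒ)]
Numerator = 1×3.80 + 0.055×150 = 12.05
Denominator = 1×137 + 0.055×7.54 = 137.4
Vm = 61.2 · log₁₀(0.087691) = 61.2 × (-1.0570) = -64.69 mV

-65 mV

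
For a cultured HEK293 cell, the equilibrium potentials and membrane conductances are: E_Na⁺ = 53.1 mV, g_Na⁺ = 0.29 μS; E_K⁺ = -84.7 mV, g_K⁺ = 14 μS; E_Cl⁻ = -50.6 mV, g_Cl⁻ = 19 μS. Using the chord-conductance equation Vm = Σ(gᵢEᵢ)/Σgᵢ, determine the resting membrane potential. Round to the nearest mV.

-64 mV

Σ gᵢEᵢ = 0.29·(53.1) + 14·(-84.7) + 19·(-50.6) = -2131.80
Σ gᵢ = 0.29 + 14 + 19 = 33.29
Vm = -2131.80 / 33.29 = -64.04 mV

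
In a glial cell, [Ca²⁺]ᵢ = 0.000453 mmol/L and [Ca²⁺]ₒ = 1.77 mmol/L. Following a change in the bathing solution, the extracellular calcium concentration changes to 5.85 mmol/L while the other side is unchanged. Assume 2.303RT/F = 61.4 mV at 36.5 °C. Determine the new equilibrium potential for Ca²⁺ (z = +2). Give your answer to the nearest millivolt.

126 mV

After the shift: [Ca²⁺]_out = 5.85, [Ca²⁺]_in = 0.000453 mmol/L.
E_new = (61.4/2)·log₁₀(5.85/0.000453) = 30.70 · (4.1111) = 126.21 mV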